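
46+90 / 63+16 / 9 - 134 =-5342 / 63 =-84.79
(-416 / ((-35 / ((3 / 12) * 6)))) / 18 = 104 / 105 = 0.99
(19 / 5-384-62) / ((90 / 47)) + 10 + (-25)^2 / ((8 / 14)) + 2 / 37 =9688939 / 11100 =872.88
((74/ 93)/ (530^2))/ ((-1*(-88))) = 37/ 1149442800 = 0.00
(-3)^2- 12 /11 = 87 /11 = 7.91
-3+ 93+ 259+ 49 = 398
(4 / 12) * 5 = 5 / 3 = 1.67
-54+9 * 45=351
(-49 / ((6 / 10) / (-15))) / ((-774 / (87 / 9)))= -35525 / 2322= -15.30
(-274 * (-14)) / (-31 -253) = -959 / 71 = -13.51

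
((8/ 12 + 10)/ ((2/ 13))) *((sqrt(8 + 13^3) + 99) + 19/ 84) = 1456 *sqrt(5) + 433420/ 63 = 10135.40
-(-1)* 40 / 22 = 20 / 11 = 1.82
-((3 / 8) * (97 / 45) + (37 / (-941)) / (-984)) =-623757 / 771620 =-0.81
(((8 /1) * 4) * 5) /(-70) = -16 /7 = -2.29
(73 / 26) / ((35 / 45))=657 / 182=3.61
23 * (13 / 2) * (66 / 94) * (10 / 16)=49335 / 752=65.61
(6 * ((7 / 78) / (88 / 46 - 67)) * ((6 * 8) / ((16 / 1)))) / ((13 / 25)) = -4025 / 84331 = -0.05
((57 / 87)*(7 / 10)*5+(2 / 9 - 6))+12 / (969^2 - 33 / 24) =-13663690351 / 3921095394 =-3.48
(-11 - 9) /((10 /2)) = -4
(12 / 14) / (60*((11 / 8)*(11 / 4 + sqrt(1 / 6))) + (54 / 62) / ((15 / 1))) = 697864560 / 180693465421 - 42284000*sqrt(6) / 180693465421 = 0.00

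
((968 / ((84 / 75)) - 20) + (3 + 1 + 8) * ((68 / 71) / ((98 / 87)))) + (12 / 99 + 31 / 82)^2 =21774238652255 / 25474754844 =854.74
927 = 927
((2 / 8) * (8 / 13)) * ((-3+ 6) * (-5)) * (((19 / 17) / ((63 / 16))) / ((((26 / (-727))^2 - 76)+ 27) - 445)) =160672816 / 121173098865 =0.00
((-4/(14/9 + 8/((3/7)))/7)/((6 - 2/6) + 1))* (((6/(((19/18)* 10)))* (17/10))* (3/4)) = -37179/12103000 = -0.00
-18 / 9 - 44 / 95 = -234 / 95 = -2.46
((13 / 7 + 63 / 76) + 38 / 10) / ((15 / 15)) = 6.49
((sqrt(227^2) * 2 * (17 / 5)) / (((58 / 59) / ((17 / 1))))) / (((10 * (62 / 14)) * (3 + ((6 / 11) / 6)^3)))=36062165909 / 179530300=200.87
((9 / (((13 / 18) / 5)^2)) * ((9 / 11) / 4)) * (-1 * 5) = -820125 / 1859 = -441.16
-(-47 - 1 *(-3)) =44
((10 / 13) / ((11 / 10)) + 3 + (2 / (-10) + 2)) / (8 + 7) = 3932 / 10725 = 0.37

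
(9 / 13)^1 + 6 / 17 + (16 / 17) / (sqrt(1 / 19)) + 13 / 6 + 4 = 16 *sqrt(19) / 17 + 9563 / 1326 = 11.31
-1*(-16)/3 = 16/3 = 5.33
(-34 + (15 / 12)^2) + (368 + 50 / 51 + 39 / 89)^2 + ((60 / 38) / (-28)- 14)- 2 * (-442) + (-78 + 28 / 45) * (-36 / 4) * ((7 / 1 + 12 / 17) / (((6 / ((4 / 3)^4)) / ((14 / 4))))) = 871238424495614171 / 5918692232880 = 147201.17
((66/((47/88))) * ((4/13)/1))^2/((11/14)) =686923776/373321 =1840.04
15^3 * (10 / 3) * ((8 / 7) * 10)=900000 / 7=128571.43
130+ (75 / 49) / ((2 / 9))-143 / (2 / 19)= -59859 / 49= -1221.61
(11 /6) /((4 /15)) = 55 /8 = 6.88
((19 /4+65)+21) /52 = 363 /208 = 1.75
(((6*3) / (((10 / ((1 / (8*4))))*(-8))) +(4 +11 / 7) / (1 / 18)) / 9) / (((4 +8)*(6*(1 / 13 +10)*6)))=1297829 / 507064320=0.00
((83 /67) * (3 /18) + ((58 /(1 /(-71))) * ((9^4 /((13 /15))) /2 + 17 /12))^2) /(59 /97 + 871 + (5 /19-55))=182668199274421593296647 /613681508232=297659611417.47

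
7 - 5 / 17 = 114 / 17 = 6.71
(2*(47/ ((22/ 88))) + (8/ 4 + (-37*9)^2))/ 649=111267/ 649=171.44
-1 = -1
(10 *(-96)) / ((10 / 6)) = -576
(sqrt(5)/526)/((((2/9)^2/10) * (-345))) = -27 * sqrt(5)/24196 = -0.00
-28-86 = -114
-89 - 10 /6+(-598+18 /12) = -4123 /6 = -687.17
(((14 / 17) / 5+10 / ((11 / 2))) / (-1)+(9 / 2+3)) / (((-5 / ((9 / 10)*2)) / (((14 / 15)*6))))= -1299942 / 116875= -11.12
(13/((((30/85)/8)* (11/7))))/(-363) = -0.52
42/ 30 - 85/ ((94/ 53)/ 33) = -742667/ 470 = -1580.14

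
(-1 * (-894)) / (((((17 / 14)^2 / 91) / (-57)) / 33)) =-29993267304 / 289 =-103782931.85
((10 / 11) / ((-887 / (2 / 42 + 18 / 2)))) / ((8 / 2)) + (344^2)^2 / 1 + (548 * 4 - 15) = 2869256918624006 / 204897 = 14003411073.00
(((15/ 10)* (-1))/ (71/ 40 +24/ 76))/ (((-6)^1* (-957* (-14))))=0.00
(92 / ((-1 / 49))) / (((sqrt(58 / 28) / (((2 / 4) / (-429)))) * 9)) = 2254 * sqrt(406) / 111969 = 0.41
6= 6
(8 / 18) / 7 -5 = -311 / 63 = -4.94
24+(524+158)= 706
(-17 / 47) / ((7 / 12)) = -204 / 329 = -0.62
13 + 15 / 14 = 197 / 14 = 14.07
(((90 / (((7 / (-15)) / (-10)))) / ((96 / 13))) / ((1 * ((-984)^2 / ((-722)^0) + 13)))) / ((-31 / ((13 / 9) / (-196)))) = 0.00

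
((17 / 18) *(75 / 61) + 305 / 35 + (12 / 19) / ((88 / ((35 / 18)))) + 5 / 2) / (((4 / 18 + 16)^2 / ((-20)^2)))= 8955935775 / 475575947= 18.83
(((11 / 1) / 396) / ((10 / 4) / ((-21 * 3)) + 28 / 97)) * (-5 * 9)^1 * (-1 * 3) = 91665 / 6086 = 15.06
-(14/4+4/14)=-53/14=-3.79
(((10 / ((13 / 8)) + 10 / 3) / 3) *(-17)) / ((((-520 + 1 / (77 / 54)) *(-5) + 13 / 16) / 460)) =-3564668800 / 374386077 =-9.52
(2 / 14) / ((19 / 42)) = 0.32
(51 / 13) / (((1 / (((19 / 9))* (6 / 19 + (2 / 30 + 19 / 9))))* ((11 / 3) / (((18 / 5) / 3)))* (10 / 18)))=16728 / 1375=12.17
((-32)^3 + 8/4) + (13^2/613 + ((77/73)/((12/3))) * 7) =-5864603181/178996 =-32763.88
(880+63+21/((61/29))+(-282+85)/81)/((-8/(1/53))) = -4696675/2094984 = -2.24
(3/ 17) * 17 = 3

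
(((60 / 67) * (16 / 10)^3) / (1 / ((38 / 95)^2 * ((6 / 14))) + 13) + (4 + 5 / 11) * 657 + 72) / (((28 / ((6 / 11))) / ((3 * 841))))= 138425805102177 / 939195950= 147387.57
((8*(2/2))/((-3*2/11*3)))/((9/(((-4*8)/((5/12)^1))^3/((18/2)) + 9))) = 92258188/3375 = 27335.76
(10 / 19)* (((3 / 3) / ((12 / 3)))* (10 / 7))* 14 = 50 / 19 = 2.63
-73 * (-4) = 292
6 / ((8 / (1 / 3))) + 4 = 17 / 4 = 4.25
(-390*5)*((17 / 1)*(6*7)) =-1392300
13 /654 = 0.02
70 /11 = 6.36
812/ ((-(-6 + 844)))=-406/ 419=-0.97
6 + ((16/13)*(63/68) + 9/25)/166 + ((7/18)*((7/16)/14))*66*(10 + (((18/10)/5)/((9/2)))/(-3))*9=286165613/3668600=78.00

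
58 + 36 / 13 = 790 / 13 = 60.77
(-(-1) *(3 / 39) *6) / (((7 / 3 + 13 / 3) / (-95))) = -171 / 26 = -6.58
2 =2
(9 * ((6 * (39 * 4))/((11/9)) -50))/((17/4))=283464/187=1515.85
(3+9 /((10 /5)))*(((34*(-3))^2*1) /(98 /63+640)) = 121.63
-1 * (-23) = 23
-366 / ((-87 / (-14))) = -1708 / 29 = -58.90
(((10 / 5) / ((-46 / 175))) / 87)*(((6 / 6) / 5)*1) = -35 / 2001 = -0.02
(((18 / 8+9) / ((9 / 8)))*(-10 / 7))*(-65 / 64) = 1625 / 112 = 14.51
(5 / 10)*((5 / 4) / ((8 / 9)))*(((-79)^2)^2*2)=1752753645 / 32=54773551.41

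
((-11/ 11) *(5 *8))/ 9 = -40/ 9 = -4.44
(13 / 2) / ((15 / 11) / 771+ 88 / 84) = 771771 / 124598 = 6.19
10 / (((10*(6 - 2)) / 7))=7 / 4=1.75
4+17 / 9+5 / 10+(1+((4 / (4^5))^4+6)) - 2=440234147849 / 38654705664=11.39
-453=-453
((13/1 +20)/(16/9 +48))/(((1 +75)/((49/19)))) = 2079/92416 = 0.02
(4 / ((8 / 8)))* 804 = 3216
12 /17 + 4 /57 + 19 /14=28939 /13566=2.13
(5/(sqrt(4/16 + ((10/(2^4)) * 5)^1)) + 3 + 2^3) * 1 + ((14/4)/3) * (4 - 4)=10 * sqrt(6)/9 + 11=13.72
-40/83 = -0.48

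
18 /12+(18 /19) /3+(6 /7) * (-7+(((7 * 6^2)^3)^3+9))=3512837638572247351299.53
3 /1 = 3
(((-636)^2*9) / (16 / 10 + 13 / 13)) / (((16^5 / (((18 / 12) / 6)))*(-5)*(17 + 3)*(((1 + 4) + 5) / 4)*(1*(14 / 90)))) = -2047761 / 238551040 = -0.01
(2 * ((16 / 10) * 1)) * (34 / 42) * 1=272 / 105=2.59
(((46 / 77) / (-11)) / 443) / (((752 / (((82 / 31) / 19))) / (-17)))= 16031 / 41548971772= 0.00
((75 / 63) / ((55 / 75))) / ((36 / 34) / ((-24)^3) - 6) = -0.27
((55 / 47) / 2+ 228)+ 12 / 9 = 229.92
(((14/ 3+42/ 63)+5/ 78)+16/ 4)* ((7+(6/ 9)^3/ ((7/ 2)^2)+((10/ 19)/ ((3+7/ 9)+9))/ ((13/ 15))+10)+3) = 55289553023/ 293122557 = 188.62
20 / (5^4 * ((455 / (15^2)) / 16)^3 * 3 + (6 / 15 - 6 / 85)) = 1692057600 / 348136859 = 4.86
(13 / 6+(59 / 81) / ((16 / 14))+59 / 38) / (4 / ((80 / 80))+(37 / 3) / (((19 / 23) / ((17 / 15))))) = 268195 / 1287864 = 0.21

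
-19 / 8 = -2.38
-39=-39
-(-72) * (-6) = -432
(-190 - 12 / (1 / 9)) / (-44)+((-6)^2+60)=2261 / 22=102.77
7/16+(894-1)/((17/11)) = 157287/272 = 578.26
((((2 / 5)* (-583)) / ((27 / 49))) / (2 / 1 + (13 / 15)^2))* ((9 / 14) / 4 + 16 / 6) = -9692375 / 22284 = -434.95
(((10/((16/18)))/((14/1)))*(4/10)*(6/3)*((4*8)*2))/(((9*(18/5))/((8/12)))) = 0.85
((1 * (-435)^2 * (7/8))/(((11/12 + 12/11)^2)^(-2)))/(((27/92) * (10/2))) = 3338684430878125/1821574656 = 1832856.22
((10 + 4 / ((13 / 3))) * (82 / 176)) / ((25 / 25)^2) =5.09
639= 639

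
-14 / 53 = -0.26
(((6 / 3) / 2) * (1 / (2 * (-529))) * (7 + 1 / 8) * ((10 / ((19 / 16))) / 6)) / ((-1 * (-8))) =-5 / 4232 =-0.00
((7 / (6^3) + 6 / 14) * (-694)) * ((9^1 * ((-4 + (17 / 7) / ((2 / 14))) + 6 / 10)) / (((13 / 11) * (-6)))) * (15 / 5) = 45227633 / 2730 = 16566.90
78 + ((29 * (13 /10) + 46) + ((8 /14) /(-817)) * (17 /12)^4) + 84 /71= 1714280770301 /10524790080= 162.88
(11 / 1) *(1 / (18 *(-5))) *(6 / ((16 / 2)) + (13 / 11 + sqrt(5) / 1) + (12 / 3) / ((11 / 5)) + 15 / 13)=-187 / 312 - 11 *sqrt(5) / 90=-0.87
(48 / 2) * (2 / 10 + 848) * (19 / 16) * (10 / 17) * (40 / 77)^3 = 15471168000 / 7761061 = 1993.43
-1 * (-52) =52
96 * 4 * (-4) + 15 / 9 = -4603 / 3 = -1534.33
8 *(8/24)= 8/3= 2.67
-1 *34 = -34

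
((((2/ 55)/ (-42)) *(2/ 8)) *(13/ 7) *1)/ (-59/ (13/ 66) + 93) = 169/ 86832900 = 0.00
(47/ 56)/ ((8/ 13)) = 611/ 448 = 1.36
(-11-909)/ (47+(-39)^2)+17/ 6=1321/ 588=2.25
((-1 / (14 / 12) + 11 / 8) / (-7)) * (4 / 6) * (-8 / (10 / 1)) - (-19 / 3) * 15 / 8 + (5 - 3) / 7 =71737 / 5880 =12.20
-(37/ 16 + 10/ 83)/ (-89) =3231/ 118192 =0.03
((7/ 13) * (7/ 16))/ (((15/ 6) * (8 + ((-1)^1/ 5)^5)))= 30625/ 2599896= 0.01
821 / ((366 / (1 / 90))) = 821 / 32940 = 0.02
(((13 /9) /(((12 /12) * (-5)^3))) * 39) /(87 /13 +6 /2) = -2197 /47250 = -0.05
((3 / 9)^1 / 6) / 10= 0.01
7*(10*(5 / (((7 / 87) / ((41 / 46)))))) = 89175 / 23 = 3877.17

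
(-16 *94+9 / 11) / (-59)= 16535 / 649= 25.48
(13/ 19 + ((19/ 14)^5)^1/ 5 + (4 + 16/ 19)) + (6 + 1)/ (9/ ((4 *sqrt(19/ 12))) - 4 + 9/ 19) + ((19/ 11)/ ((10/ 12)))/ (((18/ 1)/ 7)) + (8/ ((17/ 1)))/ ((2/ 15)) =3100934673816403/ 382340159937120 - 2394 *sqrt(57)/ 13339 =6.76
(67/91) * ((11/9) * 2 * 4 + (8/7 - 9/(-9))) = 50317/5733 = 8.78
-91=-91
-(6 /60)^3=-1 /1000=-0.00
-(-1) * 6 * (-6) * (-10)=360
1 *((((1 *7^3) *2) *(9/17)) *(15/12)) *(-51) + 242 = -45821/2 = -22910.50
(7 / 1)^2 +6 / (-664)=16265 / 332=48.99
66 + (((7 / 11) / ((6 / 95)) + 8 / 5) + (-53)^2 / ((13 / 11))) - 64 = 10255339 / 4290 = 2390.52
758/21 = 36.10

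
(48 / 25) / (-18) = -8 / 75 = -0.11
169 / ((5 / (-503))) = -85007 / 5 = -17001.40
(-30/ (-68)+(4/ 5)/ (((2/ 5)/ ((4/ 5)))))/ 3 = 347/ 510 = 0.68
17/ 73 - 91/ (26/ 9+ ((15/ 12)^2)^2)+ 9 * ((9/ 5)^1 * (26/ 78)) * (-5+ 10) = 9109156/ 896513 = 10.16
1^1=1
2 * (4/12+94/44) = 4.94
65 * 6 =390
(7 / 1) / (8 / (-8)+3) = 7 / 2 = 3.50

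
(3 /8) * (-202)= -303 /4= -75.75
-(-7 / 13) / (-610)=-7 / 7930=-0.00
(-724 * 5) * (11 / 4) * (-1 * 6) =59730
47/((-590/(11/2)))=-517/1180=-0.44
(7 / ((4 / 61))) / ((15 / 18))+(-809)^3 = -5294750009 / 10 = -529475000.90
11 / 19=0.58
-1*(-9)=9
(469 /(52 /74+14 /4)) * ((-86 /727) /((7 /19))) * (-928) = 7518073216 /226097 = 33251.54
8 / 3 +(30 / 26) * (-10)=-346 / 39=-8.87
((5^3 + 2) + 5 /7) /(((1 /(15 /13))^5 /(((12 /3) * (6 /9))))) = 1810350000 /2599051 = 696.54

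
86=86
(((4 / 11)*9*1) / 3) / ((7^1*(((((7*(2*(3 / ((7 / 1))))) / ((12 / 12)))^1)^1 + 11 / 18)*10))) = 108 / 45815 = 0.00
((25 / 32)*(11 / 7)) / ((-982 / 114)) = -15675 / 109984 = -0.14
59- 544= -485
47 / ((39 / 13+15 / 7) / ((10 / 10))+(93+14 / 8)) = 1316 / 2797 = 0.47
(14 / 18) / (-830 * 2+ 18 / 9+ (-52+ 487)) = -7 / 11007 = -0.00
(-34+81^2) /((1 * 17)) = 6527 /17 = 383.94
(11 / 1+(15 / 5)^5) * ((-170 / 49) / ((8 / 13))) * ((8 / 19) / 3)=-561340 / 2793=-200.98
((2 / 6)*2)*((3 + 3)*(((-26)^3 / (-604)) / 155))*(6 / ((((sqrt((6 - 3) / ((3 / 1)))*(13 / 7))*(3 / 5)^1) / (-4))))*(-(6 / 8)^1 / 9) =18928 / 14043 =1.35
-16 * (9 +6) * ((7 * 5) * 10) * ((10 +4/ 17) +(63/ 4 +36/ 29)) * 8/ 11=-820008000/ 493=-1663302.23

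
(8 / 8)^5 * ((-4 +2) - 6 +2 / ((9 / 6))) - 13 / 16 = -359 / 48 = -7.48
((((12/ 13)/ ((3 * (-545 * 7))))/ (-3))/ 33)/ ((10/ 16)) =32/ 24549525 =0.00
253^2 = 64009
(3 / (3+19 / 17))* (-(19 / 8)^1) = -969 / 560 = -1.73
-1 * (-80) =80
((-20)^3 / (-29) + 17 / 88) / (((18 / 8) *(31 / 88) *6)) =156554 / 2697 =58.05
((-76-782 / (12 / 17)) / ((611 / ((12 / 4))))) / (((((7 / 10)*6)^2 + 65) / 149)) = -26458675 / 2524652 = -10.48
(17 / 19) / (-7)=-17 / 133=-0.13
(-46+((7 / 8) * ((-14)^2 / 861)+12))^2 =69139225 / 60516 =1142.49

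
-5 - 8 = -13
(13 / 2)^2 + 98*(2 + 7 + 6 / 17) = 65201 / 68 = 958.84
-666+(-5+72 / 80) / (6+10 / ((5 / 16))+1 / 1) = -666.11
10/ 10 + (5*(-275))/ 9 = -1366/ 9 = -151.78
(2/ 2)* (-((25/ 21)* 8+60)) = -1460/ 21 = -69.52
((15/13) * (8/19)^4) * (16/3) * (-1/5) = -65536/1694173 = -0.04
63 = 63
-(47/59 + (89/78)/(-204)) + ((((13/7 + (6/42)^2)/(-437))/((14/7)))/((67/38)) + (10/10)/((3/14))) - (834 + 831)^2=-8544281205196679/3082106664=-2772221.13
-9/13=-0.69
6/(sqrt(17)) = 6 * sqrt(17)/17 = 1.46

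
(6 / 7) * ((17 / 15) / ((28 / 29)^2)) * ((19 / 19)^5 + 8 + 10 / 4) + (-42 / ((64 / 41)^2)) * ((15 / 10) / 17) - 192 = -21678976093 / 119418880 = -181.54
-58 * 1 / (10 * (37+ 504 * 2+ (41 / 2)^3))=-232 / 386405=-0.00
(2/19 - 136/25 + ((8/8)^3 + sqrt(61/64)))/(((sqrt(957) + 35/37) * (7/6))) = -8456313 * sqrt(957)/2176059550 - 555 * sqrt(61)/5235632 + 228549/62173130 + 4107 * sqrt(58377)/36649424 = -0.09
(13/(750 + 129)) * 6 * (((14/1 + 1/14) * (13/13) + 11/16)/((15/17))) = 121771/82040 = 1.48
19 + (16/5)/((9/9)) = 22.20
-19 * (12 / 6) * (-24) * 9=8208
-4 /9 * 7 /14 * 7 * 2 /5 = -28 /45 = -0.62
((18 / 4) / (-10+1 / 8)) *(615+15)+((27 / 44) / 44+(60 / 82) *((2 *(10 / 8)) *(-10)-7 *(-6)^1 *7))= -565902147 / 6270704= -90.25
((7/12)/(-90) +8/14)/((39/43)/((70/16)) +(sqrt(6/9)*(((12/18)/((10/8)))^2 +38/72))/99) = 126358810320600/46319317597439 - 6667543285095*sqrt(6)/185277270389756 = 2.64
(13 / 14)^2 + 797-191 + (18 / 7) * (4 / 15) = 595397 / 980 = 607.55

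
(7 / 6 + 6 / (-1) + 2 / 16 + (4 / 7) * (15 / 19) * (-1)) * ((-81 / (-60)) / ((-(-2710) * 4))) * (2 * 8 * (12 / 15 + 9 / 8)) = -1630431 / 82384000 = -0.02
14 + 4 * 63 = 266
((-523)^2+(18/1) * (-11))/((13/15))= 4099965/13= 315381.92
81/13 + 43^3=1033672/13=79513.23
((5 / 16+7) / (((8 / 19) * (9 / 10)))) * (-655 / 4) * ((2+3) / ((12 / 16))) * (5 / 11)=-20223125 / 2112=-9575.34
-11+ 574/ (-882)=-734/ 63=-11.65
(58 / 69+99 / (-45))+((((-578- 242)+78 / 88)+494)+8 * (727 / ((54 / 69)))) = 323565457 / 45540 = 7105.08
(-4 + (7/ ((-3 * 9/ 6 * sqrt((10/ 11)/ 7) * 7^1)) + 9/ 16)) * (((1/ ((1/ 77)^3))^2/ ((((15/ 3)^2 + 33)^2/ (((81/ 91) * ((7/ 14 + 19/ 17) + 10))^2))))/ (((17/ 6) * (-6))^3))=96760919392320645 * sqrt(770)/ 3228845688848 + 239483275495993596375/ 51661531021568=5467189.51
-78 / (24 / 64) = -208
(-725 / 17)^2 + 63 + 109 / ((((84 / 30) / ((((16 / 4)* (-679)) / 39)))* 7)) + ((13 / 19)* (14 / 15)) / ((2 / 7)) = 1496.72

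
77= 77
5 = 5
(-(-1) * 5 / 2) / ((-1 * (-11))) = 5 / 22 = 0.23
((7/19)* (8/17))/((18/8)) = 224/2907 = 0.08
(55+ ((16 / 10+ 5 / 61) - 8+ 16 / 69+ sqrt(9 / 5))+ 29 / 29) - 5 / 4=3 * sqrt(5) / 5+ 4096523 / 84180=50.01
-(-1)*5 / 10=1 / 2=0.50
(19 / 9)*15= 95 / 3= 31.67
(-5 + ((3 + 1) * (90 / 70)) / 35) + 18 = 3221 / 245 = 13.15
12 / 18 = 2 / 3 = 0.67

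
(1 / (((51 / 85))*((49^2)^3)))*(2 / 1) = 10 / 41523861603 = 0.00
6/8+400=1603/4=400.75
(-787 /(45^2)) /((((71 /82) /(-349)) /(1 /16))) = 11261183 /1150200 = 9.79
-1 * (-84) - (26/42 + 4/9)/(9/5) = 47293/567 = 83.41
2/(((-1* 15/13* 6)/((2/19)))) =-26/855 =-0.03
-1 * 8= -8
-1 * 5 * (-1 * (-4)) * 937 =-18740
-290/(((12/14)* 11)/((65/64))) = -65975/2112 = -31.24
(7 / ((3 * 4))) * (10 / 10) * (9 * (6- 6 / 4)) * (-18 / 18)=-189 / 8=-23.62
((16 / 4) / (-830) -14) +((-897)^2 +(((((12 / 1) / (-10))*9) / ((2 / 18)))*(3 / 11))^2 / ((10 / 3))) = 1010333099693 / 1255375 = 804805.81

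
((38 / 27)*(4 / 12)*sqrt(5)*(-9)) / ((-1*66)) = 19*sqrt(5) / 297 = 0.14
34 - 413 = -379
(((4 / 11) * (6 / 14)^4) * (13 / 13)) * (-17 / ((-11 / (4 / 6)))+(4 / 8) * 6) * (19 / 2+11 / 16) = 83619 / 166012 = 0.50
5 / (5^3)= 1 / 25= 0.04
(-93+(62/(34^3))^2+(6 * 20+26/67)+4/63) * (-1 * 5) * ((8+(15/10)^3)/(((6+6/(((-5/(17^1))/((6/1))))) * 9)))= 14543842488556225/9758572750395648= 1.49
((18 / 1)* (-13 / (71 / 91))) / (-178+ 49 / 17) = 27846 / 16259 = 1.71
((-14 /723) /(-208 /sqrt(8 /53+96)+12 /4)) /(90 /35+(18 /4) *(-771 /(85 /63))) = -0.00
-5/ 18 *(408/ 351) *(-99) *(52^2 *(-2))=-1555840/ 9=-172871.11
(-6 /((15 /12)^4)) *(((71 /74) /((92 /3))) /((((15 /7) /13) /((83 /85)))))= -102962496 /226046875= -0.46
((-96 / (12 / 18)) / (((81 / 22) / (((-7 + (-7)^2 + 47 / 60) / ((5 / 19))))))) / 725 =-4292024 / 489375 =-8.77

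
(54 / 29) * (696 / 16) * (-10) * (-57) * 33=1523610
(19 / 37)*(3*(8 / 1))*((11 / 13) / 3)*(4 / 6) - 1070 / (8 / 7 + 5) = -10664278 / 62049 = -171.87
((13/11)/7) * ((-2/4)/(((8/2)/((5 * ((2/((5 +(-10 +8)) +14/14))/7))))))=-65/8624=-0.01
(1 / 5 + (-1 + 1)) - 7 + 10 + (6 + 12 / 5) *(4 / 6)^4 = 656 / 135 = 4.86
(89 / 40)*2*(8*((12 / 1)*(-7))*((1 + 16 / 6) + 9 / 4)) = -88466 / 5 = -17693.20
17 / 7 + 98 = 703 / 7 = 100.43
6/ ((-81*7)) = -2/ 189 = -0.01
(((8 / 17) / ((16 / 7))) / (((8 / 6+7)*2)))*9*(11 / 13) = 2079 / 22100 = 0.09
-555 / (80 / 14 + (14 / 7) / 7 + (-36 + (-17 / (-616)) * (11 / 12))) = 372960 / 20143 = 18.52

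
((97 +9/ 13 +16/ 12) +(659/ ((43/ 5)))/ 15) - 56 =26907/ 559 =48.13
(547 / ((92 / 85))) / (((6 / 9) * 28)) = 139485 / 5152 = 27.07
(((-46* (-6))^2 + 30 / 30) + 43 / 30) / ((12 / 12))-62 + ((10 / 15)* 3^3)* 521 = 2564833 / 30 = 85494.43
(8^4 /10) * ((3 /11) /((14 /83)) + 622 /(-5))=-96812032 /1925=-50291.96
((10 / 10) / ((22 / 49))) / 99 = 49 / 2178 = 0.02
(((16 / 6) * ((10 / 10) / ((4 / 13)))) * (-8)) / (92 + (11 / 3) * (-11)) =-208 / 155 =-1.34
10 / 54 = 5 / 27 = 0.19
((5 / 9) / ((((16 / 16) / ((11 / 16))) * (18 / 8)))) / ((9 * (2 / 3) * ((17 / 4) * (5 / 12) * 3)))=22 / 4131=0.01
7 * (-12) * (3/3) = -84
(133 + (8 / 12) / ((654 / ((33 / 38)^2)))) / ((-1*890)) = -20933789 / 140082440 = -0.15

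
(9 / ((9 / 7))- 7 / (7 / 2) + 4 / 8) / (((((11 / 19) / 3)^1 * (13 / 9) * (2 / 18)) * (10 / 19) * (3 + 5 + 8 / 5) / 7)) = 204687 / 832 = 246.02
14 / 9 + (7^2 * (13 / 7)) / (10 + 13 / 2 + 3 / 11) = 2576 / 369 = 6.98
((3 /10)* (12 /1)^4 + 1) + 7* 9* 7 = 33314 /5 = 6662.80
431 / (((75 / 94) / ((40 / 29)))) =324112 / 435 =745.09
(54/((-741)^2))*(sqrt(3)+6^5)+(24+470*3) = 6*sqrt(3)/61009+87533562/61009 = 1434.76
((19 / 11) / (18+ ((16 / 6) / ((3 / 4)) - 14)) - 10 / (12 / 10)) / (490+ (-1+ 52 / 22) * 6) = -18187 / 1117920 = -0.02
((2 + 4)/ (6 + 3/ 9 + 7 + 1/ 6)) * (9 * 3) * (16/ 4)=48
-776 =-776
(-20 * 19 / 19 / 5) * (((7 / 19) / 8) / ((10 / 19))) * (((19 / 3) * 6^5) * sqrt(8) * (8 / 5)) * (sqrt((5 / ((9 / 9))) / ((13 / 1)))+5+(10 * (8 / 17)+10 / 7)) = -10440576 * sqrt(2) / 17 - 1378944 * sqrt(130) / 325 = -916917.98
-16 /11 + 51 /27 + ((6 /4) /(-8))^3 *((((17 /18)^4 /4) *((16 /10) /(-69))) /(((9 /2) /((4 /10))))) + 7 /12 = 345964489931 /339954278400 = 1.02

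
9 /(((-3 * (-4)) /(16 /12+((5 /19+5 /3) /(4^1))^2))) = 20353 /17328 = 1.17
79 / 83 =0.95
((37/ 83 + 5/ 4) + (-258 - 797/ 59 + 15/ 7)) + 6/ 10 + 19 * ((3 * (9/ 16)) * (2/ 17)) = -6137397423/ 23309720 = -263.30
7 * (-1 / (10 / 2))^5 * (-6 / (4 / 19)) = 399 / 6250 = 0.06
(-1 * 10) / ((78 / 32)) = -160 / 39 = -4.10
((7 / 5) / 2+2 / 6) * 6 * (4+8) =372 / 5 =74.40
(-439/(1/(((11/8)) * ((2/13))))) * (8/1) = -9658/13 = -742.92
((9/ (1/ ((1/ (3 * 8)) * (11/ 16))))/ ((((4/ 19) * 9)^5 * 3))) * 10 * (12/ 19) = 7167655/ 322486272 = 0.02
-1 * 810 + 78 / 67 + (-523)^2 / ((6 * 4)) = 10588.21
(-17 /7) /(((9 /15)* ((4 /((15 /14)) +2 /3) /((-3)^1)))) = 425 /154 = 2.76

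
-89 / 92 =-0.97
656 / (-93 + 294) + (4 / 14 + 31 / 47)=278335 / 66129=4.21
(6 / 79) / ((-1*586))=-3 / 23147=-0.00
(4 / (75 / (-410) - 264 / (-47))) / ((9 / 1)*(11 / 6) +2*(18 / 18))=30832 / 774891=0.04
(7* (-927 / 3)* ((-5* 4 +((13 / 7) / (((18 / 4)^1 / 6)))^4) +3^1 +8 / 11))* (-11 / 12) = 4698414731 / 111132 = 42277.78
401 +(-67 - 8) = 326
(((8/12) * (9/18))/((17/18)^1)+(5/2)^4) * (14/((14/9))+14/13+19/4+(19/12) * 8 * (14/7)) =67167065/42432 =1582.93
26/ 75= 0.35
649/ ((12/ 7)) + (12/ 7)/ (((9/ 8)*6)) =95467/ 252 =378.84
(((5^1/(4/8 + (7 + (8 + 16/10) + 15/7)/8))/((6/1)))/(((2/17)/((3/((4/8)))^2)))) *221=3944850/199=19823.37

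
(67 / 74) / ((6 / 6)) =67 / 74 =0.91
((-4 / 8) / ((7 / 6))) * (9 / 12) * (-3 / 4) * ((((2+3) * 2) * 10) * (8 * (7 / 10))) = 135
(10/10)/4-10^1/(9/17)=-18.64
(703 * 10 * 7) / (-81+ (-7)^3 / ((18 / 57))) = -295260 / 7003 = -42.16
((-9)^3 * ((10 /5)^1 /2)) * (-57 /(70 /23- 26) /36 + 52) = -26722629 /704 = -37958.28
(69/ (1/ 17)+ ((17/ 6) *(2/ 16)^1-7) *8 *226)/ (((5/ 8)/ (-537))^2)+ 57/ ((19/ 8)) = -200108091816/ 25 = -8004323672.64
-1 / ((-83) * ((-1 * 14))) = -1 / 1162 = -0.00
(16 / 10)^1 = 8 / 5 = 1.60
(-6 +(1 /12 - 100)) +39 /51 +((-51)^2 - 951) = 315149 /204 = 1544.85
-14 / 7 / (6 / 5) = -5 / 3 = -1.67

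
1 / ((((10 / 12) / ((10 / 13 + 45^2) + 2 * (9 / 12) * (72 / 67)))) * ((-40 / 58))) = -153628863 / 43550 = -3527.64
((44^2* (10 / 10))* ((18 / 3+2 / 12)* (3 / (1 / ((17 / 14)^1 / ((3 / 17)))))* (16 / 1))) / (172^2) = 5175412 / 38829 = 133.29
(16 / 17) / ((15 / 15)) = 0.94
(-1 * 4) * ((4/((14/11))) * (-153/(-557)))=-13464/3899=-3.45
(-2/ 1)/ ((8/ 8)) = -2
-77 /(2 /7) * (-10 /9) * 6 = 5390 /3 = 1796.67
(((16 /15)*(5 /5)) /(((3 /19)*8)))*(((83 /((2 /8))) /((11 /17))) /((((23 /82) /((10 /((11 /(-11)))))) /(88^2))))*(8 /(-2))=478494284.68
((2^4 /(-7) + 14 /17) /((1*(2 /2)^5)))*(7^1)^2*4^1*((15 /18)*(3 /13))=-12180 /221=-55.11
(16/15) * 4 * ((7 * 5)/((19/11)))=4928/57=86.46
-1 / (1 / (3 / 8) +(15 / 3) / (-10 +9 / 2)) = -33 / 58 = -0.57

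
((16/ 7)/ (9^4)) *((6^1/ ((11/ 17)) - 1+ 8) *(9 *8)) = 22912/ 56133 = 0.41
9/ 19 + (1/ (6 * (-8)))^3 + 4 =4.47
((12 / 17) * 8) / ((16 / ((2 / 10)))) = 0.07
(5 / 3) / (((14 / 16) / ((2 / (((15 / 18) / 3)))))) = 96 / 7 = 13.71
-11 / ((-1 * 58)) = 11 / 58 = 0.19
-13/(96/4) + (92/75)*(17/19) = 6337/11400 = 0.56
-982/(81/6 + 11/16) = -15712/227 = -69.22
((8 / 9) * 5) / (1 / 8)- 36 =-4 / 9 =-0.44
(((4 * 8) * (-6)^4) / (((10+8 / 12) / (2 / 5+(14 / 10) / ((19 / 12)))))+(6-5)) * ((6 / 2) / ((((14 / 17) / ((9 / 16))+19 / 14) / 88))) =268285037328 / 574085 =467326.33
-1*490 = -490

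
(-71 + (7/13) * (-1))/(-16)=465/104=4.47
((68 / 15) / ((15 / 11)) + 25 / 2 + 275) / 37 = 130871 / 16650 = 7.86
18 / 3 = 6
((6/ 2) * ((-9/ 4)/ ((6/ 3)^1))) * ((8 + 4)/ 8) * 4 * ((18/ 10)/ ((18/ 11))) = -891/ 40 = -22.28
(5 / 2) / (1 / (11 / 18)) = 55 / 36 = 1.53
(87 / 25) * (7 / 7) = 87 / 25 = 3.48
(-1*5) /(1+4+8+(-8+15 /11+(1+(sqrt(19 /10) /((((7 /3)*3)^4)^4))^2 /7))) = -4252046545839094488275401923850 /6262104912963030064551046469879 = -0.68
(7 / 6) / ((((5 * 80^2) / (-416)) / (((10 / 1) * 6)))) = -91 / 100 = -0.91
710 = 710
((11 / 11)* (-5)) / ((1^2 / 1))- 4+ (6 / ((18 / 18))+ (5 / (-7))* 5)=-46 / 7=-6.57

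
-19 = -19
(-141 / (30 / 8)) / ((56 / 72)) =-1692 / 35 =-48.34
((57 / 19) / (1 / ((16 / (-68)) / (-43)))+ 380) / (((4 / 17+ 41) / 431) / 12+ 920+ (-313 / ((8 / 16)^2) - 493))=-0.46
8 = 8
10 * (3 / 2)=15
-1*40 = -40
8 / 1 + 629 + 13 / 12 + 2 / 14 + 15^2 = 72511 / 84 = 863.23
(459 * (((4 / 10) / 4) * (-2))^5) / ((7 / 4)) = -1836 / 21875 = -0.08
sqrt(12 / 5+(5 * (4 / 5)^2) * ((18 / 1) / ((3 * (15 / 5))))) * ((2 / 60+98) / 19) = 2941 * sqrt(55) / 1425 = 15.31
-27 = -27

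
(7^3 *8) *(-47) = -128968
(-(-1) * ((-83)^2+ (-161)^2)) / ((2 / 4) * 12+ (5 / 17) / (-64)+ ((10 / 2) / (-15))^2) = 64255104 / 11959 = 5372.95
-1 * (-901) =901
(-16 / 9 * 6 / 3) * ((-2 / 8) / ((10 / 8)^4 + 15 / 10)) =2048 / 9081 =0.23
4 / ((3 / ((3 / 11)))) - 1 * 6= -62 / 11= -5.64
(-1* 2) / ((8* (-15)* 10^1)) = 1 / 600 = 0.00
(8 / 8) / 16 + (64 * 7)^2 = 3211265 / 16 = 200704.06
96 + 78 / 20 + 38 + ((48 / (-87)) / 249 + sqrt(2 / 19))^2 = 138.00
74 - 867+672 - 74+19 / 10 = -193.10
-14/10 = -7/5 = -1.40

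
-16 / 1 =-16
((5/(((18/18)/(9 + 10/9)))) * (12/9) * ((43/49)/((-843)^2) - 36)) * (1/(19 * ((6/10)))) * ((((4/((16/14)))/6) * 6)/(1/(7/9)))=-300200568850/518063121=-579.47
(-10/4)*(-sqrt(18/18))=2.50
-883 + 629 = -254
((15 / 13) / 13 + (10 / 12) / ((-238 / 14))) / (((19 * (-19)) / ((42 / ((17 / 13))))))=-4795 / 1356277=-0.00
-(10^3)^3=-1000000000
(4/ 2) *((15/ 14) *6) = 90/ 7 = 12.86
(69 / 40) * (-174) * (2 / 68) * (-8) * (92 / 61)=552276 / 5185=106.51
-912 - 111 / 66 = -20101 / 22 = -913.68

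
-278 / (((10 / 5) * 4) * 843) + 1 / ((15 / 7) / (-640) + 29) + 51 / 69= 1475763763 / 2014982436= 0.73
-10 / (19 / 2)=-20 / 19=-1.05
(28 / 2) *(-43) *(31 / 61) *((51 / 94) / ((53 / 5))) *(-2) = 4758810 / 151951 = 31.32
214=214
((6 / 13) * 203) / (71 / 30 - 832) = -0.11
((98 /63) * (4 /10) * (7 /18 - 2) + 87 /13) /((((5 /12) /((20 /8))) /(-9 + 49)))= 479312 /351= 1365.56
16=16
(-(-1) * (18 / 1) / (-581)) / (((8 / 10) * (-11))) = 45 / 12782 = 0.00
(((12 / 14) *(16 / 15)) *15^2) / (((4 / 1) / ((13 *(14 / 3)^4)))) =2853760 / 9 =317084.44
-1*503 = -503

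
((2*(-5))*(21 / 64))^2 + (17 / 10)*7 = 116053 / 5120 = 22.67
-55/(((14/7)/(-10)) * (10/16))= 440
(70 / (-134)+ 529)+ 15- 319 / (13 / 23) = -18210 / 871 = -20.91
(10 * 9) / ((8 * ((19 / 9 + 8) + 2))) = 405 / 436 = 0.93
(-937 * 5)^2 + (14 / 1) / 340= 3731368257 / 170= 21949225.04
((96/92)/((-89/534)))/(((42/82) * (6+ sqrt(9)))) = -656/483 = -1.36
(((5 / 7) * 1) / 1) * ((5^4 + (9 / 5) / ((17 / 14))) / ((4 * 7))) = 53251 / 3332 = 15.98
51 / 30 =17 / 10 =1.70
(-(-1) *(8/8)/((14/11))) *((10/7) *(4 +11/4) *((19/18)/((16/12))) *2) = 9405/784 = 12.00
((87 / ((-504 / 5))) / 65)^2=841 / 4769856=0.00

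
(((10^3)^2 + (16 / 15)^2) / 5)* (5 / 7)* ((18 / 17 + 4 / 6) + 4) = 65700074752 / 80325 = 817928.10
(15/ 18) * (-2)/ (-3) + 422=422.56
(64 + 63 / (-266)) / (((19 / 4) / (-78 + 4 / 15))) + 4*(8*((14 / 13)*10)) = -49196468 / 70395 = -698.86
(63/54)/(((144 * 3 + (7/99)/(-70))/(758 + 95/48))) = 2006345/977552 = 2.05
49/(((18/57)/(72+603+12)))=213199/2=106599.50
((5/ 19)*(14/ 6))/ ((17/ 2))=70/ 969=0.07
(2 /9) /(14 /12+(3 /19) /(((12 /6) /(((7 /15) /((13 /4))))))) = 4940 /26187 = 0.19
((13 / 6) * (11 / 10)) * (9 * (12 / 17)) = 1287 / 85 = 15.14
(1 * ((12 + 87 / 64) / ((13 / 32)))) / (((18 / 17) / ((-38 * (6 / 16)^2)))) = -165.96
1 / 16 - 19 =-303 / 16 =-18.94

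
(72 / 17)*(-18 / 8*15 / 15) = -162 / 17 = -9.53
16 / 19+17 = 339 / 19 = 17.84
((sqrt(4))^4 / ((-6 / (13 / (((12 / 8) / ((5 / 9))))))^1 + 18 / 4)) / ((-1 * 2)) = -1040 / 423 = -2.46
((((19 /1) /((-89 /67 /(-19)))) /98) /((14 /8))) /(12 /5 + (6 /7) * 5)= 0.24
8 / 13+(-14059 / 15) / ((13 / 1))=-13939 / 195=-71.48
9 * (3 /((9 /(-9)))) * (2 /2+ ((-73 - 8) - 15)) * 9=23085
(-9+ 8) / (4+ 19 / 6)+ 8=338 / 43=7.86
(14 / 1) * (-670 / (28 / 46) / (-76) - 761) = -397147 / 38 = -10451.24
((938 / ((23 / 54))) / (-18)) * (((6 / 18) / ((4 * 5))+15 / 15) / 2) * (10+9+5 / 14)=-1107577 / 920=-1203.89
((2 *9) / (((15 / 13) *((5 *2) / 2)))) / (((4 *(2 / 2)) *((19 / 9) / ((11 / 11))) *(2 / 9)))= 3159 / 1900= 1.66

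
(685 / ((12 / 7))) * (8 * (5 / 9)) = 47950 / 27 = 1775.93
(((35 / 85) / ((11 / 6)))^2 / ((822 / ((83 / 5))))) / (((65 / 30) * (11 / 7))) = 1024884 / 3425388395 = 0.00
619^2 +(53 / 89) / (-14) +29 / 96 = 383161.26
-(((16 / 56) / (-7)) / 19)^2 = -4 / 866761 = -0.00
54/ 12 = 9/ 2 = 4.50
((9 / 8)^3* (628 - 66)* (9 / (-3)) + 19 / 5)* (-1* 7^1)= 21475097 / 1280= 16777.42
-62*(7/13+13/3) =-11780/39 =-302.05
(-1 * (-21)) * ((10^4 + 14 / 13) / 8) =1365147 / 52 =26252.83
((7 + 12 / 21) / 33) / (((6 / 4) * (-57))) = -106 / 39501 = -0.00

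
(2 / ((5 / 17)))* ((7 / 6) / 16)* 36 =357 / 20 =17.85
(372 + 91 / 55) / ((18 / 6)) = 124.55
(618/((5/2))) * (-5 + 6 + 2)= 3708/5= 741.60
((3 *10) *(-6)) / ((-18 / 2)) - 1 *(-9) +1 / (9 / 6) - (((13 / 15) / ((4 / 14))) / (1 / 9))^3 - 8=-60974251 / 3000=-20324.75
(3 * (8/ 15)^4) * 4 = 16384/ 16875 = 0.97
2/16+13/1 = 105/8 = 13.12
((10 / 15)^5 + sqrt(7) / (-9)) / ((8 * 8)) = 1 / 486 - sqrt(7) / 576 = -0.00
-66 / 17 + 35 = 529 / 17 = 31.12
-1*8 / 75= -8 / 75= -0.11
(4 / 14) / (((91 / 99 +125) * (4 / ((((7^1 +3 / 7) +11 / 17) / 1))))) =95139 / 20768356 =0.00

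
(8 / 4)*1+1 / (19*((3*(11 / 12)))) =422 / 209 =2.02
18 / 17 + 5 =103 / 17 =6.06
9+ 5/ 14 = 131/ 14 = 9.36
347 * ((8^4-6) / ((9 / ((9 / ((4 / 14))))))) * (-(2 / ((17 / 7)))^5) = -2671535844320 / 1419857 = -1881552.75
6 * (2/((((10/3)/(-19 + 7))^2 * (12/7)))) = 2268/25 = 90.72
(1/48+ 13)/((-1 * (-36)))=625/1728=0.36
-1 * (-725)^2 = -525625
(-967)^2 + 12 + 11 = 935112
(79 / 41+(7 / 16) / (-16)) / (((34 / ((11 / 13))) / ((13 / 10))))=219307 / 3568640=0.06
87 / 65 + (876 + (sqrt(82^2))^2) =494087 / 65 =7601.34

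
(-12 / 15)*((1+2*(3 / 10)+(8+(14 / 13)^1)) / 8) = -347 / 325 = -1.07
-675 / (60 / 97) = -4365 / 4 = -1091.25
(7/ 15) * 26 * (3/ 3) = 182/ 15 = 12.13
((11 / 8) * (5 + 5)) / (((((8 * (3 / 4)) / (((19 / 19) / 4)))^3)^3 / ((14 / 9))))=385 / 47552535724032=0.00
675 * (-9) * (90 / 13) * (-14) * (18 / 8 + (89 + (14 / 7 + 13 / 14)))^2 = 1900986600375 / 364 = 5222490660.37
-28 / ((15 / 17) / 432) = -68544 / 5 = -13708.80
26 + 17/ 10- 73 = -453/ 10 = -45.30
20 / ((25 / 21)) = 84 / 5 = 16.80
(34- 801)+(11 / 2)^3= -4805 / 8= -600.62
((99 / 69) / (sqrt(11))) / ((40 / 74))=0.80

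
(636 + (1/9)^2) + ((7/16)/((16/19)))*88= 1767047/2592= 681.73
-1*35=-35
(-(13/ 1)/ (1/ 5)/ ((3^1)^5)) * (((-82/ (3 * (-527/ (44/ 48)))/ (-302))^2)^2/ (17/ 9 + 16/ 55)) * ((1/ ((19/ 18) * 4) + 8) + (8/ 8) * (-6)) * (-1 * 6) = 56886454351375/ 56232259498895950788910113024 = 0.00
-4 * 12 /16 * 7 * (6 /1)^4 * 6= -163296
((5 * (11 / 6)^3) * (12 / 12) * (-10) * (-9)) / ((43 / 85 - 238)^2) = 240411875 / 4890179628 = 0.05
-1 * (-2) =2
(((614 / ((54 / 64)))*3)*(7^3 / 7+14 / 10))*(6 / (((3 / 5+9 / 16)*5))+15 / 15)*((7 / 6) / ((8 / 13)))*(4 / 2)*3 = 394246944 / 155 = 2543528.67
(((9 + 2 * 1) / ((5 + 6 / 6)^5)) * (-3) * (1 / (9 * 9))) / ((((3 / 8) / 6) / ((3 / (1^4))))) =-0.00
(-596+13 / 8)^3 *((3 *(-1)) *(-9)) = -2902788059625 / 512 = -5669507928.96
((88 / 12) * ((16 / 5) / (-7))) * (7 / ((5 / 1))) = -352 / 75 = -4.69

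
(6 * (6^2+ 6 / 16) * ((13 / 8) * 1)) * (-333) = -3779217 / 32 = -118100.53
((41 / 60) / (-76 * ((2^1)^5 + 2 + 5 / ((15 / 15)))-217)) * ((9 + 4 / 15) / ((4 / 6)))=-5699 / 1908600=-0.00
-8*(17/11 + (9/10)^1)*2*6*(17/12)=-18292/55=-332.58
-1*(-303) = 303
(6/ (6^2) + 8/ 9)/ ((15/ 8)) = 76/ 135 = 0.56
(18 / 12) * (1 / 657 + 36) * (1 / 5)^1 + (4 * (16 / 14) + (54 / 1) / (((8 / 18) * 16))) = 5633011 / 245280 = 22.97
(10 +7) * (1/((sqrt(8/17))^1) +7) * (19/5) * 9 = 2907 * sqrt(34)/20 +20349/5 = 4917.33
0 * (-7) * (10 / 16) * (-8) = 0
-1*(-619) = 619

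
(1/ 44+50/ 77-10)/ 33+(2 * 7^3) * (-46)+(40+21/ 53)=-16977355897/ 538692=-31515.89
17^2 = 289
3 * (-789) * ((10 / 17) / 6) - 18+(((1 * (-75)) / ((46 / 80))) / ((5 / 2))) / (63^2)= -129360479 / 517293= -250.07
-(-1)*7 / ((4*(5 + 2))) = 1 / 4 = 0.25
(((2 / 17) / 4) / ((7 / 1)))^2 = 1 / 56644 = 0.00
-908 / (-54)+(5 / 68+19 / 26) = 420533 / 23868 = 17.62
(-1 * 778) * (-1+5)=-3112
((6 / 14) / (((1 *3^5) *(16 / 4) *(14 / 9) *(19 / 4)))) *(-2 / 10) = -1 / 83790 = -0.00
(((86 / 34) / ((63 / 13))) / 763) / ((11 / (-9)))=-559 / 998767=-0.00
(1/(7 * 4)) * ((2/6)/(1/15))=5/28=0.18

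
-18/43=-0.42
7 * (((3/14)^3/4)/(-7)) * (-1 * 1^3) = 27/10976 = 0.00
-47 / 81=-0.58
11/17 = 0.65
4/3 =1.33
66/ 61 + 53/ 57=6995/ 3477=2.01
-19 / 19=-1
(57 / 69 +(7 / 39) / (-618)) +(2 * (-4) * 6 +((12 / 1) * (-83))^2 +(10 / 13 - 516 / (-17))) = 9348490453661 / 9423882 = 991999.95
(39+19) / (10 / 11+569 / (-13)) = -1.35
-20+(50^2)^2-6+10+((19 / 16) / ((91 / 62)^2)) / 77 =15940884209491 / 2550548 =6249984.01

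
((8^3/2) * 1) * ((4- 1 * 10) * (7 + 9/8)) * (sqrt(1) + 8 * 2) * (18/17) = -224640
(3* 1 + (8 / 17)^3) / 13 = 15251 / 63869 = 0.24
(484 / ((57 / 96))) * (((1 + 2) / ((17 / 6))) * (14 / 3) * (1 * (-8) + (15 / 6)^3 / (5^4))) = -51877056 / 1615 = -32122.02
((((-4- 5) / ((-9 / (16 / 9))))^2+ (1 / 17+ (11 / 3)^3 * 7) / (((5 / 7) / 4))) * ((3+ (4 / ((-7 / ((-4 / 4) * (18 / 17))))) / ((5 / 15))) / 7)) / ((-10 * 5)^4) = 159111404 / 746771484375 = 0.00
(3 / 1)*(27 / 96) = 27 / 32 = 0.84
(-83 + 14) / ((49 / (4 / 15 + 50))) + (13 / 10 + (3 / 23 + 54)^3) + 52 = 945488516561 / 5961830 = 158590.32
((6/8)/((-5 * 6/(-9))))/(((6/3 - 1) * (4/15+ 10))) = 27/1232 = 0.02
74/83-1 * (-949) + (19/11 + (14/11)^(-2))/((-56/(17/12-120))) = 38274801569/40084352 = 954.86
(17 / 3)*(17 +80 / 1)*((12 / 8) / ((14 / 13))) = 765.61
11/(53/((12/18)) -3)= 22/153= 0.14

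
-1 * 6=-6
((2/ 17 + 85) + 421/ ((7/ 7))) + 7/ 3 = 25931/ 51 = 508.45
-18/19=-0.95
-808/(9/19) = -1705.78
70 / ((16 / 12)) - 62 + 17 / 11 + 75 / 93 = -4875 / 682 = -7.15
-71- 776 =-847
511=511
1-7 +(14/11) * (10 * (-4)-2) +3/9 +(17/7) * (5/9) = -40036/693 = -57.77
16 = 16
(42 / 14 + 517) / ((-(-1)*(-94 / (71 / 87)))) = -18460 / 4089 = -4.51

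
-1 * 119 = -119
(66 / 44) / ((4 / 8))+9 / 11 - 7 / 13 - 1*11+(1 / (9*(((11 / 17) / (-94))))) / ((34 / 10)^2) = -199462 / 21879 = -9.12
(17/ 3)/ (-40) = -17/ 120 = -0.14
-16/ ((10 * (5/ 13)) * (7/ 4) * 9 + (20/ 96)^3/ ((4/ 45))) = -1277952/ 4846525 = -0.26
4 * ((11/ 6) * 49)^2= 290521/ 9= 32280.11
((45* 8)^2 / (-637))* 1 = -129600 / 637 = -203.45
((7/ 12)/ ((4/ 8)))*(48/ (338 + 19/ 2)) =0.16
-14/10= -7/5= -1.40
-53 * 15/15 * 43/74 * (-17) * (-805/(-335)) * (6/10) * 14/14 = 18712869/24790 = 754.86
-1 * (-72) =72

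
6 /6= 1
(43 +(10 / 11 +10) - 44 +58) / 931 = 0.07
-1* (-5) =5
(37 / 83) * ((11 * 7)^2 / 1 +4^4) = 228845 / 83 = 2757.17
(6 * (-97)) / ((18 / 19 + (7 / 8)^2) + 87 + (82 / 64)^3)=-362348544 / 56541499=-6.41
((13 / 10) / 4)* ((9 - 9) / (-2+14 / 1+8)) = 0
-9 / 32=-0.28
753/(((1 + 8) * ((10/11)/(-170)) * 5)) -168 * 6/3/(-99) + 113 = -3012.74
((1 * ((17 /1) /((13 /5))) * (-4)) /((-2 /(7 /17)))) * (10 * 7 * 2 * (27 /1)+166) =276220 /13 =21247.69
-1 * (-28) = 28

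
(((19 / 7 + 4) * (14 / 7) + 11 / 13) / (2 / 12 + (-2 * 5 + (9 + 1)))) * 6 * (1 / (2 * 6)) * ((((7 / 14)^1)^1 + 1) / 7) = 9.18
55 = 55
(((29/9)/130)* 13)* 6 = 29/15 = 1.93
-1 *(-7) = 7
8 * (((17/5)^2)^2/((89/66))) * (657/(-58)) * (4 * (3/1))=-173838604896/1613125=-107765.12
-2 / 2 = -1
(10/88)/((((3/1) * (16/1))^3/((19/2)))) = 95/9732096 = 0.00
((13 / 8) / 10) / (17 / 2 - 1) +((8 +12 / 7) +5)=61891 / 4200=14.74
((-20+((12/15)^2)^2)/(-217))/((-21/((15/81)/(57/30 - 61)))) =24488/1817901225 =0.00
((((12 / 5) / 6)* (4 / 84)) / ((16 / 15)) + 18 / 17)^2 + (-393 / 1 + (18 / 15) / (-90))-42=-29490277429 / 67972800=-433.85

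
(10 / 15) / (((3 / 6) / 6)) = 8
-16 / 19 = -0.84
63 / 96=21 / 32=0.66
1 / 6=0.17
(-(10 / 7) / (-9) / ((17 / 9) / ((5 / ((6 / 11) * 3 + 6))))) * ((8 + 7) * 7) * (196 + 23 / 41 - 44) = 8600625 / 9758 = 881.39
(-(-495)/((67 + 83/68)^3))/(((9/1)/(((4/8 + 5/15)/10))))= 4323440/299498307357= 0.00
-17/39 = -0.44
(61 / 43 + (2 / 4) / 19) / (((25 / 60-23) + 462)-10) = 14166 / 4210001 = 0.00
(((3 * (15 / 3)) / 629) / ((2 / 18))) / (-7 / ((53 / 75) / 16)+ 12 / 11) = -8745 / 6413284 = -0.00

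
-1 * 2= -2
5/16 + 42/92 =283/368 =0.77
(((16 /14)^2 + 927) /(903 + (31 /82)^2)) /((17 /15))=4587818820 /5058586589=0.91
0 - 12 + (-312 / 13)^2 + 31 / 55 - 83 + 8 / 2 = 485.56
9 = 9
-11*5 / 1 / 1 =-55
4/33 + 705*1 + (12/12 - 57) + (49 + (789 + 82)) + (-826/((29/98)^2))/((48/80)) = -130920633/9251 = -14152.05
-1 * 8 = -8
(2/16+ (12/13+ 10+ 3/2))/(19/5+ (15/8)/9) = 19575/6253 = 3.13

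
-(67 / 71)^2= -4489 / 5041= -0.89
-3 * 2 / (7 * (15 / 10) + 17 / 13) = -156 / 307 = -0.51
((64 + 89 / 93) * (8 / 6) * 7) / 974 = 84574 / 135873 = 0.62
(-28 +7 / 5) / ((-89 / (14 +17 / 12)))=4921 / 1068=4.61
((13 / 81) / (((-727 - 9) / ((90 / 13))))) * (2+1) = -5 / 1104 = -0.00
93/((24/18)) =279/4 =69.75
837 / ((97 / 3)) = 25.89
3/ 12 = 1/ 4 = 0.25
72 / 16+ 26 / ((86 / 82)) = 2519 / 86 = 29.29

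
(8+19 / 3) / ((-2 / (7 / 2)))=-301 / 12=-25.08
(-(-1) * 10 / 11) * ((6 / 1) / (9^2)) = 20 / 297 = 0.07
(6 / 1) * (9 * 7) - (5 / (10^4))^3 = 3023999999999 / 8000000000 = 378.00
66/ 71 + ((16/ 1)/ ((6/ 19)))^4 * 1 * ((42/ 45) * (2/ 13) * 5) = 1061184302702/ 224289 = 4731325.67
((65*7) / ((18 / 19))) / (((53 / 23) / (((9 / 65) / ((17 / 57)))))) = 174363 / 1802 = 96.76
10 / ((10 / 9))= 9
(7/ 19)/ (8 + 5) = 7/ 247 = 0.03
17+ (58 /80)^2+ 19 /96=85073 /4800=17.72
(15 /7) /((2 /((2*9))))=135 /7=19.29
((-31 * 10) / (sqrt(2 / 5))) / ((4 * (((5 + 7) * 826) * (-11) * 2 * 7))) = 155 * sqrt(10) / 6105792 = 0.00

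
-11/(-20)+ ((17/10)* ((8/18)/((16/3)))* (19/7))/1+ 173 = 29221/168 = 173.93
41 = 41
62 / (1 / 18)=1116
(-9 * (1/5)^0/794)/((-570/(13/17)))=39/2564620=0.00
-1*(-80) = 80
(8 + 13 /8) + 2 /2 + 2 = 101 /8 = 12.62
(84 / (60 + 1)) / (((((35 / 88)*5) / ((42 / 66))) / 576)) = 387072 / 1525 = 253.82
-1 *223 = -223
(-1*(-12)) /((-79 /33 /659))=-260964 /79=-3303.34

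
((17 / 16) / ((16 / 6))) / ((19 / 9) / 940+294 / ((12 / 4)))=107865 / 26531168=0.00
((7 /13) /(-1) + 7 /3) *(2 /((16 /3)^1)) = 35 /52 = 0.67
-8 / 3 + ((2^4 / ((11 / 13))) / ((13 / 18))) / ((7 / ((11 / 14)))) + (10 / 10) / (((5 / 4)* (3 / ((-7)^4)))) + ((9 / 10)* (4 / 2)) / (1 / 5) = 649.54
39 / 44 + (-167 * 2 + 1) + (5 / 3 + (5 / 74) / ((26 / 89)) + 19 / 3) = -3427323 / 10582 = -323.88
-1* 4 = -4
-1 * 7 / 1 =-7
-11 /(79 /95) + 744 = 730.77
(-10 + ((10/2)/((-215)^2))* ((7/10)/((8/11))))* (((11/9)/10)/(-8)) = 81355153/532512000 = 0.15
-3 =-3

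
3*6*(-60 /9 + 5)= -30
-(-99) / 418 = 9 / 38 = 0.24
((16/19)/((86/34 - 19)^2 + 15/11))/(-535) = -50864/8810361275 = -0.00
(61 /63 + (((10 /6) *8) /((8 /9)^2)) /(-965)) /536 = 92483 /52137792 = 0.00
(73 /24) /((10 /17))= 1241 /240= 5.17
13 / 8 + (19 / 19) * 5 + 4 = 85 / 8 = 10.62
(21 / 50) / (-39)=-7 / 650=-0.01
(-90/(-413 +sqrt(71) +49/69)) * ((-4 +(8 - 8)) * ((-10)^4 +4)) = -8917.46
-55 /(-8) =55 /8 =6.88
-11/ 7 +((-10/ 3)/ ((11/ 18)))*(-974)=408959/ 77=5311.16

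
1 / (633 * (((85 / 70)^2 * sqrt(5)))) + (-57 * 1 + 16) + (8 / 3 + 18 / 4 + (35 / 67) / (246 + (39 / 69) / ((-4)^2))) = -1231370861 / 36397482 + 196 * sqrt(5) / 914685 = -33.83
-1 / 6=-0.17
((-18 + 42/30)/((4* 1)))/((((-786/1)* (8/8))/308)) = 6391/3930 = 1.63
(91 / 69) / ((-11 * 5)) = -91 / 3795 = -0.02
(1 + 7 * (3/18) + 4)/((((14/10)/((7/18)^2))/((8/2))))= 1295/486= 2.66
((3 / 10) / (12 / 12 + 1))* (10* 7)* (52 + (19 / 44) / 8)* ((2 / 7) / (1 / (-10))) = -274845 / 176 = -1561.62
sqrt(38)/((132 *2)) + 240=sqrt(38)/264 + 240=240.02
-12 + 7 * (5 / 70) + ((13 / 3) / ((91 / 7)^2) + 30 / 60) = -428 / 39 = -10.97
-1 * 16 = -16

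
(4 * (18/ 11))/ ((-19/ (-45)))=3240/ 209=15.50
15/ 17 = 0.88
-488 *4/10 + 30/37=-35962/185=-194.39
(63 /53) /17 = 63 /901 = 0.07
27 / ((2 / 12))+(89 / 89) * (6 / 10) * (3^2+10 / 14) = 5874 / 35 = 167.83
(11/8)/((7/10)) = 55/28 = 1.96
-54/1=-54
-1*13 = -13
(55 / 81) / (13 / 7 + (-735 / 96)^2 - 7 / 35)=1971200 / 174981627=0.01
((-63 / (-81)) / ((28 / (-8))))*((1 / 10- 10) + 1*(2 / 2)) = 89 / 45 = 1.98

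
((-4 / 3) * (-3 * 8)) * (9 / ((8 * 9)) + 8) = 260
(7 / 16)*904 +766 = 2323 / 2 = 1161.50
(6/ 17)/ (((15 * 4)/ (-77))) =-77/ 170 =-0.45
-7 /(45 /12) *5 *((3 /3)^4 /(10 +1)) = -28 /33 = -0.85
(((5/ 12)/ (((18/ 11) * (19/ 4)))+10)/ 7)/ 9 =10315/ 64638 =0.16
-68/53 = -1.28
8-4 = 4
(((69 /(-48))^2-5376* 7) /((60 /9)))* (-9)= 260098101 /5120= 50800.41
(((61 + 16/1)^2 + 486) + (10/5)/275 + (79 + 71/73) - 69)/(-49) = -131.14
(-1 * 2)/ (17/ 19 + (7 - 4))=-19/ 37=-0.51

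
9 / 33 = 3 / 11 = 0.27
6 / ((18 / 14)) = 4.67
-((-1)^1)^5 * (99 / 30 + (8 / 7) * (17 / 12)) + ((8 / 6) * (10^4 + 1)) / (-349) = -2439763 / 73290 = -33.29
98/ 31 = 3.16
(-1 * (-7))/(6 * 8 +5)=7/53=0.13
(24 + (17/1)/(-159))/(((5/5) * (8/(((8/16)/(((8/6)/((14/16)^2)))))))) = 186151/217088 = 0.86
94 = 94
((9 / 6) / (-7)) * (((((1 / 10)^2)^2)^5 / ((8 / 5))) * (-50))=3 / 44800000000000000000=0.00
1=1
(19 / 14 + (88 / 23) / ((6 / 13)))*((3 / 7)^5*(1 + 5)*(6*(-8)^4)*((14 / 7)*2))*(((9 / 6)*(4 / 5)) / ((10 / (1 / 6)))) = 111305539584 / 67648175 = 1645.36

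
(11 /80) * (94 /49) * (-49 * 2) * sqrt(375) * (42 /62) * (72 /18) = -10857 * sqrt(15) /31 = -1356.42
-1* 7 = -7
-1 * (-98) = 98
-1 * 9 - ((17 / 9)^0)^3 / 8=-73 / 8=-9.12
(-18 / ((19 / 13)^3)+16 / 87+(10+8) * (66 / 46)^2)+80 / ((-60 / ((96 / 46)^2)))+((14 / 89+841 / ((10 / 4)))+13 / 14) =363.15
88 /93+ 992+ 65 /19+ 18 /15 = 8813507 /8835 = 997.57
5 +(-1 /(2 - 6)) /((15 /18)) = 53 /10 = 5.30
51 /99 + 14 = 479 /33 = 14.52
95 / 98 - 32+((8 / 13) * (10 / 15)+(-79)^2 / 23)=21161389 / 87906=240.73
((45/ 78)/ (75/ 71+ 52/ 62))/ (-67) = -33015/ 7265882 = -0.00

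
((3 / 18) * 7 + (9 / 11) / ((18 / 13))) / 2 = 29 / 33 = 0.88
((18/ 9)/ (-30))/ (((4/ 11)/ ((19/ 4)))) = -209/ 240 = -0.87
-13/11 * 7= -91/11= -8.27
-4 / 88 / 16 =-1 / 352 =-0.00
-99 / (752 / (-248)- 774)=3069 / 24088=0.13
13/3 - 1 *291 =-286.67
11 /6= 1.83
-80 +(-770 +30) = -820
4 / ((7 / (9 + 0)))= 36 / 7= 5.14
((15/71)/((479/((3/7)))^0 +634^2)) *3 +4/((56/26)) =371006626/199772629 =1.86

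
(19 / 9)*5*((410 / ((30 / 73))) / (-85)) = -123.89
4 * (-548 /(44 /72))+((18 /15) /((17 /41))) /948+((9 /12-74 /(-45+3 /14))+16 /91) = -5493165381101 /1532551020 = -3584.33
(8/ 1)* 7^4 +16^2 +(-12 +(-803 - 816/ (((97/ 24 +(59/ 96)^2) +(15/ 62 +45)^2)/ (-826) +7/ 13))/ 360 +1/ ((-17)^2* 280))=655034506800814274521/ 33676247960513550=19450.93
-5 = -5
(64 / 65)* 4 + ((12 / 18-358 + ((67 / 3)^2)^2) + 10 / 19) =24851335229 / 100035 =248426.40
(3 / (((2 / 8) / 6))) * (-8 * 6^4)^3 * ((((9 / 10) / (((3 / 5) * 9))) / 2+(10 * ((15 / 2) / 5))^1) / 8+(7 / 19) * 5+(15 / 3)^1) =-13306444034605056 / 19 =-700339159716055.58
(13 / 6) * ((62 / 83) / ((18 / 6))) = 403 / 747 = 0.54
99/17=5.82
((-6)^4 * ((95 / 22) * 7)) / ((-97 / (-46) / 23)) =455913360 / 1067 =427285.25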